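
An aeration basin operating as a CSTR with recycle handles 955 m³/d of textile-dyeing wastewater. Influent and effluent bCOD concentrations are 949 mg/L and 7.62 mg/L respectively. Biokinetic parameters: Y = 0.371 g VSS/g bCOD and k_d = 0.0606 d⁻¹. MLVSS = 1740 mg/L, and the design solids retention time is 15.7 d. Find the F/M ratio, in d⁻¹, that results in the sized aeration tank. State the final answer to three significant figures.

F/M ≈ 0.338 d⁻¹

Rearranging the biomass balance for a CMAS with decay, V = Y·Q·ΔS·θ_c / [X·(1+k_d θ_c)] = 0.371 × 955 × (949 − 7.62) × 15.7 / [1740 × (1 + 0.0606 × 15.7)] = 5.24×10^6 / 3395 = 1542 m³.
F/M = Q·S₀ / (V·X) = 955 × 949 / (1542 × 1740) = 0.3377 g bCOD·(g VSS·d)⁻¹.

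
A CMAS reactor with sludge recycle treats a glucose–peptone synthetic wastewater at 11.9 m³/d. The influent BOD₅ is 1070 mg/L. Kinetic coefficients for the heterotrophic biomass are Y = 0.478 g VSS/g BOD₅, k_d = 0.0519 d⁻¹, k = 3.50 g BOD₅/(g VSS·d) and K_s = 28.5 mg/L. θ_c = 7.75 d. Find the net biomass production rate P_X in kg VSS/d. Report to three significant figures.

From the Monod/SRT balance for a CMAS, S = K_s·(1+k_d θ_c)/[θ_c·(Y k − k_d) − 1] = 28.5 × (1 + 0.0519 × 7.75) / [7.75 × (0.478 × 3.50 − 0.0519) − 1] = 39.96 / 11.56 = 3.456 mg/L.
Y_obs = Y / (1 + k_d θ_c) = 0.478 / (1 + 0.0519 × 7.75) = 0.478 / 1.402 = 0.3409.
Substrate removed = Q·(S₀ − S) = 11.9 m³/d × (1070 − 3.46) g/m³ = 1.27×10^4 g/d = 12.69 kg/d.
Net biomass production P_X = Y_obs × Q·(S₀ − S) = 0.3409 × 12.69 = 4.326 kg VSS/d.

P_X ≈ 4.33 kg VSS/d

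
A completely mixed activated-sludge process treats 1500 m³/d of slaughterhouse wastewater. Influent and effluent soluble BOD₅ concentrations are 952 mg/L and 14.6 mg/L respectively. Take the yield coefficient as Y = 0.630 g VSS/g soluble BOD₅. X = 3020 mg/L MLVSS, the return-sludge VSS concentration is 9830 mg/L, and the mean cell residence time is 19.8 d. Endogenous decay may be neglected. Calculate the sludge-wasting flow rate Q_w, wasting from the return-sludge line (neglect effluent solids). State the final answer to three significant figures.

V·X = Y·Q·ΔS·θ_c gives V = 0.630 × 1500 × (952 − 14.6) × 19.8 / 3020 = 5808 m³.
Q_w = (V·X)/(θ_c X_r) = 5808 × 3020 / (19.8 × 9830) = 90.12 m³/d.

Q_w ≈ 90.1 m³/d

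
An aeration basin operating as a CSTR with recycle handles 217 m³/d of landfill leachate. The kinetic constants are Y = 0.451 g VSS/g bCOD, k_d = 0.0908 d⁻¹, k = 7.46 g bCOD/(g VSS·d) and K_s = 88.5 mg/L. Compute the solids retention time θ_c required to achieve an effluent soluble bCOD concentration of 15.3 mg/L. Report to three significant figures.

At the target effluent, Y k S/(K_s+S) = 0.451×7.46×15.3/103.8 = 0.4959 d⁻¹.
Then 1/θ_c = μ − k_d = 0.4959 − 0.0908 = 0.4051 d⁻¹, giving θ_c = 2.468 d.

θ_c ≈ 2.47 d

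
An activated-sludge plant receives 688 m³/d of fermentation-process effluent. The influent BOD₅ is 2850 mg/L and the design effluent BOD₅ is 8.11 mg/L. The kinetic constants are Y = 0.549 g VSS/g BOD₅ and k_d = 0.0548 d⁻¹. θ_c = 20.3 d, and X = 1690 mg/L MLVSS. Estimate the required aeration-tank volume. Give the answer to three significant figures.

V ≈ 6100 m³

Steady-state biomass mass balance: V·X·(1 + k_d·θ_c) = Y·Q·(S₀ − S)·θ_c, so V = 0.549 × 688 × (2850 − 8.11) × 20.3 / [1690 × (1 + 0.0548 × 20.3)] = 2.18×10^7 / 3570 = 6104 m³.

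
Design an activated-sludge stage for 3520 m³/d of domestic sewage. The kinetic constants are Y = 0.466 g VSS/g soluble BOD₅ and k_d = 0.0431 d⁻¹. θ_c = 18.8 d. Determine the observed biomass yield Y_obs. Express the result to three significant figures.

Correct the yield for decay: Y_obs = Y/(1 + k_d θ_c) = 0.466 / (1 + 0.0431 × 18.8) = 0.466 / 1.810 = 0.2574.

Y_obs ≈ 0.257 g VSS/g soluble BOD₅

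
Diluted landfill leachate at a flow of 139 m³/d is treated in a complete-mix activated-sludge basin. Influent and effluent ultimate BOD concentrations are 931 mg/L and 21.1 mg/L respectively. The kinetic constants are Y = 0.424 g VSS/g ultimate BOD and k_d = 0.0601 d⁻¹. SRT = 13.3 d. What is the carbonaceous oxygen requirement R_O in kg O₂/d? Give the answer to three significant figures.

R_O ≈ 84.2 kg O₂/d

Correct the yield for decay: Y_obs = Y/(1 + k_d θ_c) = 0.424 / (1 + 0.0601 × 13.3) = 0.424 / 1.799 = 0.2356.
Q·(S₀ − S) = 139 × (931 − 21.1) × 10⁻³ = 126.5 kg/d removed.
P_X = Y_obs·Q·(S₀ − S) = 0.2356 × 126.5 = 29.80 kg VSS/d.
R_O = Q·ΔS − 1.42 P_X = 126.5 − 42.32 = 84.16 kg O₂/d.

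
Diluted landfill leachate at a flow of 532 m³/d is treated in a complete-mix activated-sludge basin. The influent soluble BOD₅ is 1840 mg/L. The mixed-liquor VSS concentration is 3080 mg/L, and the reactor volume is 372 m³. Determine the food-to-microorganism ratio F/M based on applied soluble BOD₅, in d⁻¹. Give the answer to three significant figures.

F/M ≈ 0.854 d⁻¹

Food-to-microorganism ratio F/M = Q S₀ / (V X) = 532 × 1840 / (372.0 × 3080) = 0.8543 d⁻¹.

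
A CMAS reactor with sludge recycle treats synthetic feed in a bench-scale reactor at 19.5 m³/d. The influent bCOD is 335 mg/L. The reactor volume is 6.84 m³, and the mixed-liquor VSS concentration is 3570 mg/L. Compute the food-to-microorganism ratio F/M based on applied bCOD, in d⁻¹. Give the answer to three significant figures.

F/M = Q·S₀ / (V·X) = 19.5 × 335 / (6.840 × 3570) = 0.2675 g bCOD·(g VSS·d)⁻¹.

F/M ≈ 0.268 d⁻¹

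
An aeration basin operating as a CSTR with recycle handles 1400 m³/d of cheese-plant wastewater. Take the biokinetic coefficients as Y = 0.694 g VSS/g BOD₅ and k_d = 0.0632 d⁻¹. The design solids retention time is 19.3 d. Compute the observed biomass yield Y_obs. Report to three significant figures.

Y_obs ≈ 0.313 g VSS/g BOD₅

Observed yield with endogenous decay: Y_obs = Y / (1 + k_d·θ_c) = 0.694 / (1 + 0.0632 × 19.3) = 0.694 / 2.220 = 0.3126 g VSS/g BOD₅.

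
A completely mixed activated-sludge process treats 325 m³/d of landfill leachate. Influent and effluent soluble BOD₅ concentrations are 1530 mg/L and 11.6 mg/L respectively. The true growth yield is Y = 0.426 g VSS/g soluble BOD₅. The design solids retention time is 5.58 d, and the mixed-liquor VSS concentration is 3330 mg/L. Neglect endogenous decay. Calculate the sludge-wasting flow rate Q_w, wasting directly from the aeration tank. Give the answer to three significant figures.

Q_w ≈ 63.1 m³/d

With k_d = 0 the design equation reduces to V = Y Q (S₀−S) θ_c / X = 0.426 × 325 × (1530 − 11.6) × 5.58 / 3330 = 352.3 m³.
With mixed-liquor wasting, θ_c = V/Q_w, so Q_w = V/θ_c = 352.3/5.58 = 63.13 m³/d.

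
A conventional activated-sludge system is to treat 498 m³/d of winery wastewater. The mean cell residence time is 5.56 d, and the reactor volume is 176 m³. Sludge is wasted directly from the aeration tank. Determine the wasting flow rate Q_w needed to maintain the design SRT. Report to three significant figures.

Wasting from the aeration tank: Q_w = V / θ_c = 176.0 / 5.56 = 31.65 m³/d.

Q_w ≈ 31.7 m³/d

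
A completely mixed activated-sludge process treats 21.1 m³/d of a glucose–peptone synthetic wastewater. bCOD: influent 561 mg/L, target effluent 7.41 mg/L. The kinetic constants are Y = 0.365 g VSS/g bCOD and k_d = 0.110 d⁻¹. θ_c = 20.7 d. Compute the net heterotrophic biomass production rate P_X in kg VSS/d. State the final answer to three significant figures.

Correct the yield for decay: Y_obs = Y/(1 + k_d θ_c) = 0.365 / (1 + 0.110 × 20.7) = 0.365 / 3.277 = 0.1114.
Q·(S₀ − S) = 21.1 × (561 − 7.41) × 10⁻³ = 11.68 kg/d removed.
Net biomass production P_X = Y_obs × Q·(S₀ − S) = 0.1114 × 11.68 = 1.301 kg VSS/d.

P_X ≈ 1.30 kg VSS/d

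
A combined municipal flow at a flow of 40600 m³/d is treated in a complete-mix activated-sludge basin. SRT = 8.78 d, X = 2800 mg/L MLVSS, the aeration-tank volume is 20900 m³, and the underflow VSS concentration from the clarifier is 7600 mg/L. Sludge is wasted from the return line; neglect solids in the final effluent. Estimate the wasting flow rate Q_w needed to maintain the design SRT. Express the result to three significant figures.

Q_w ≈ 877 m³/d

Q_w = (V·X)/(θ_c X_r) = 20900 × 2800 / (8.78 × 7600) = 877.0 m³/d.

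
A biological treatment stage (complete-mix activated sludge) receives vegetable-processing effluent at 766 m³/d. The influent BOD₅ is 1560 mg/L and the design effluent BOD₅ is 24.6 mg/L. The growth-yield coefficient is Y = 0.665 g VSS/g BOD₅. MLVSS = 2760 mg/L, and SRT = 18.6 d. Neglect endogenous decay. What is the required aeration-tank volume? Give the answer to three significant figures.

V ≈ 5270 m³

Biomass mass balance (decay neglected): V·X = Y·Q·(S₀ − S)·θ_c, so V = 0.665 × 766 × (1560 − 24.6) × 18.6 / 2760 = 5271 m³.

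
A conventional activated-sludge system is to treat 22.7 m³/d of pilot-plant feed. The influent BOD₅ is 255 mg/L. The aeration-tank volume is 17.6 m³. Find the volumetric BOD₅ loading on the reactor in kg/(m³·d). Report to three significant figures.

L_v = Q S₀ / V = 22.7 × 255 × 10⁻³ / 17.60 = 0.3289 kg/(m³·d).

L_v ≈ 0.329 kg BOD₅/(m³·d)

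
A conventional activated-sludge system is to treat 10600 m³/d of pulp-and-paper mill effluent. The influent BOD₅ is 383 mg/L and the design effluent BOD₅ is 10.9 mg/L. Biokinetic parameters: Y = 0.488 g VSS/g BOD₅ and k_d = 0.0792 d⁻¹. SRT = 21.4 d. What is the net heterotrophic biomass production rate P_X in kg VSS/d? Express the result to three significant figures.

P_X ≈ 714 kg VSS/d

Y_obs = Y / (1 + k_d θ_c) = 0.488 / (1 + 0.0792 × 21.4) = 0.488 / 2.695 = 0.1811.
Substrate removed = Q·(S₀ − S) = 10600 m³/d × (383 − 10.9) g/m³ = 3.94×10^6 g/d = 3944 kg/d.
Biomass produced: P_X = Y_obs·Q·ΔS = 0.1811 × 3944 ≈ 714.2 kg VSS/d.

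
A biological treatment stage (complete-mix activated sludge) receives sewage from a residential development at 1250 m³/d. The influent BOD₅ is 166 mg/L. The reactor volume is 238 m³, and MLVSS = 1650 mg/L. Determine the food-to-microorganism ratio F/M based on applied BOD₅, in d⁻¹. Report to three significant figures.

F/M = Q·S₀ / (V·X) = 1250 × 166 / (238.0 × 1650) = 0.5284 g BOD₅·(g VSS·d)⁻¹.

F/M ≈ 0.528 d⁻¹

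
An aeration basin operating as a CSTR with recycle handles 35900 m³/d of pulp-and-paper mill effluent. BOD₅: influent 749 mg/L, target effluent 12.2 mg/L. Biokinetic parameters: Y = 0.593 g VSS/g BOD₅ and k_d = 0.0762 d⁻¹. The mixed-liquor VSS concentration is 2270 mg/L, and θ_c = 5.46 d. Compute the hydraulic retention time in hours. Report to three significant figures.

τ ≈ 17.8 h

Steady-state biomass mass balance: V·X·(1 + k_d·θ_c) = Y·Q·(S₀ − S)·θ_c, so V = 0.593 × 35900 × (749 − 12.2) × 5.46 / [2270 × (1 + 0.0762 × 5.46)] = 8.56×10^7 / 3214 = 26643 m³.
Hydraulic retention time τ = V/Q = 26643 / 35900 = 0.7422 d = 17.81 h.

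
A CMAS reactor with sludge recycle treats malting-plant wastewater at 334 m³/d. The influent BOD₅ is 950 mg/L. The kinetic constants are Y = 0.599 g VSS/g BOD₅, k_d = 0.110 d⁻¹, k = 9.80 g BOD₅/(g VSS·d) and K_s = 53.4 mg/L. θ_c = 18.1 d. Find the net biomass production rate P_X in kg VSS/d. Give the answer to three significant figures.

P_X ≈ 63.4 kg VSS/d

For a completely mixed reactor with recycle the Lawrence–McCarty relation gives S = K_s·(1 + k_d·θ_c) / [θ_c·(Y·k − k_d) − 1] = 53.4 × (1 + 0.110 × 18.1) / [18.1 × (0.599 × 9.80 − 0.110) − 1] = 159.7 / 103.3 = 1.547 mg/L.
Y_obs = Y / (1 + k_d θ_c) = 0.599 / (1 + 0.110 × 18.1) = 0.599 / 2.991 = 0.2003.
ΔS = 950 − 1.55 = 948.5 mg/L, so the substrate removal rate is 334 × 948.5/1000 = 316.8 kg BOD₅/d.
So the net sludge growth is P_X = 0.2003 × 316.8 = 63.44 kg VSS/d.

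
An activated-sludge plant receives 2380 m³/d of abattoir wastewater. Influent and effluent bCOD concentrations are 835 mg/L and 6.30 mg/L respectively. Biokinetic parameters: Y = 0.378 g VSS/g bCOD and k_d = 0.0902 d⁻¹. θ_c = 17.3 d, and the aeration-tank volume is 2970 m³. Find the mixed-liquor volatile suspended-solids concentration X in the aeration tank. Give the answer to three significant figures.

X ≈ 1700 mg/L

X = Y·Q·ΔS·θ_c / [V·(1 + k_d θ_c)] = 0.378 × 2380 × (835 − 6.30) × 17.3 / [2970 × (1 + 0.0902 × 17.3)] = 1696 mg/L.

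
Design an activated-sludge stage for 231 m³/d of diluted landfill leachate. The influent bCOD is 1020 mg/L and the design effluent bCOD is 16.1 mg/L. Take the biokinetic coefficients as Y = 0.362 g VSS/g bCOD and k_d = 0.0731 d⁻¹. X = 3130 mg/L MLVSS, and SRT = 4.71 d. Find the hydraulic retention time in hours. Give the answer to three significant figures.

Rearranging the biomass balance for a CMAS with decay, V = Y·Q·ΔS·θ_c / [X·(1+k_d θ_c)] = 0.362 × 231 × (1020 − 16.1) × 4.71 / [3130 × (1 + 0.0731 × 4.71)] = 3.95×10^5 / 4208 = 93.97 m³.
Hydraulic retention time τ = V/Q = 93.97 / 231 = 0.4068 d = 9.763 h.

τ ≈ 9.76 h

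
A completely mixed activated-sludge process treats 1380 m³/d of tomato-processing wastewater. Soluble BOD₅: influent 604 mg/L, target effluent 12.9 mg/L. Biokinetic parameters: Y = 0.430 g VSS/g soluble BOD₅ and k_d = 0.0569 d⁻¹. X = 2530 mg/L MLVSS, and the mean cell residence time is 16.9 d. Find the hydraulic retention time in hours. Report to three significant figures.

τ ≈ 20.8 h

From the SRT design equation V = Y Q (S₀−S) θ_c / [X (1 + k_d θ_c)] = 0.430 × 1380 × (604 − 12.9) × 16.9 / [2530 × (1 + 0.0569 × 16.9)] = 5.93×10^6 / 4963 = 1194 m³.
τ = V/Q = 1194/1380 = 0.8655 d, or 20.77 h.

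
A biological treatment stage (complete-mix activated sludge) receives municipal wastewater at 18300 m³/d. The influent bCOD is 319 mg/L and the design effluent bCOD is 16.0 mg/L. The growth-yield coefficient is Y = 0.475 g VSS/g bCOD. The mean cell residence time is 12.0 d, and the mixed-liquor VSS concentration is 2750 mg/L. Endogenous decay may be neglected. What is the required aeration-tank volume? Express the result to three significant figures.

V ≈ 11500 m³

With k_d = 0 the design equation reduces to V = Y Q (S₀−S) θ_c / X = 0.475 × 18300 × (319 − 16.0) × 12.0 / 2750 = 11493 m³.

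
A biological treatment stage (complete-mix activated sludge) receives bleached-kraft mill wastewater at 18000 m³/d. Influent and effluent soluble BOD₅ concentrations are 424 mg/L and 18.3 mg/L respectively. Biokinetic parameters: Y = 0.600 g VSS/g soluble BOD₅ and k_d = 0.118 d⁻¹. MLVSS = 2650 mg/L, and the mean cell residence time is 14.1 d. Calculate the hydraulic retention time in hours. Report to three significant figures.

Rearranging the biomass balance for a CMAS with decay, V = Y·Q·ΔS·θ_c / [X·(1+k_d θ_c)] = 0.600 × 18000 × (424 − 18.3) × 14.1 / [2650 × (1 + 0.118 × 14.1)] = 6.18×10^7 / 7059 = 8752 m³.
Hydraulic retention time τ = V/Q = 8752 / 18000 = 0.4862 d = 11.67 h.

τ ≈ 11.7 h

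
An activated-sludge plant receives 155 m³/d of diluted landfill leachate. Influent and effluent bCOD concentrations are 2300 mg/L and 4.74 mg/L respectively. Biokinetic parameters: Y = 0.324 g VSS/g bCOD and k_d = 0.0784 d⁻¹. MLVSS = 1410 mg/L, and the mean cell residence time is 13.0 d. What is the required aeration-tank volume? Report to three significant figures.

V ≈ 526 m³

Steady-state biomass mass balance: V·X·(1 + k_d·θ_c) = Y·Q·(S₀ − S)·θ_c, so V = 0.324 × 155 × (2300 − 4.74) × 13.0 / [1410 × (1 + 0.0784 × 13.0)] = 1.5×10^6 / 2847 = 526.3 m³.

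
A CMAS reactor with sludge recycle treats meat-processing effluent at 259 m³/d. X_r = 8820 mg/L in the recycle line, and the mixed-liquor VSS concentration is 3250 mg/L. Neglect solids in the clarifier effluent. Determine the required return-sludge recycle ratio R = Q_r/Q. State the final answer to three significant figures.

R ≈ 0.583

R = Q_r/Q = X/(X_r − X) = 3250 / (8820 − 3250) = 0.5835.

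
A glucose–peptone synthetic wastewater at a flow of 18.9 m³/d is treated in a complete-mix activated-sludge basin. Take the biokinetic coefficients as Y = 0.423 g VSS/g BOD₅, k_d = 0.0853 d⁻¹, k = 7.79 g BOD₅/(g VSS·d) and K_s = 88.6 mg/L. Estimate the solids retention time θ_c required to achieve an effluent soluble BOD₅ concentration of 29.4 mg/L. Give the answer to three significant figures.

At the target effluent, Y k S/(K_s+S) = 0.423×7.79×29.4/118.0 = 0.8210 d⁻¹.
1/θ_c = 0.8210 − 0.0853 = 0.7357 d⁻¹, so θ_c = 1.359 d.

θ_c ≈ 1.36 d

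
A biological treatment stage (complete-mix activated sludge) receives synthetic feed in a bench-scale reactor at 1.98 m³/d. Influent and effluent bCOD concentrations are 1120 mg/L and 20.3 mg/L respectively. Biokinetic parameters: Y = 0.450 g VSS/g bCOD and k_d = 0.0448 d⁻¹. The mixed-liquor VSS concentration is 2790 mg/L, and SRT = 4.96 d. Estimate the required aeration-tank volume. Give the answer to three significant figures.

V ≈ 1.43 m³

From the SRT design equation V = Y Q (S₀−S) θ_c / [X (1 + k_d θ_c)] = 0.450 × 1.98 × (1120 − 20.3) × 4.96 / [2790 × (1 + 0.0448 × 4.96)] = 4.86×10^3 / 3410 = 1.425 m³.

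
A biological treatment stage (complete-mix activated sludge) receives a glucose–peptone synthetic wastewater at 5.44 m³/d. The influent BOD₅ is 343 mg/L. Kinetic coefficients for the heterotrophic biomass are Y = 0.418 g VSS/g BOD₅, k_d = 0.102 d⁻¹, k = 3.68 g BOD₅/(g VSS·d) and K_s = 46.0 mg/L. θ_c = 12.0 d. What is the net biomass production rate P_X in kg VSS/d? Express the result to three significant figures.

For a completely mixed reactor with recycle the Lawrence–McCarty relation gives S = K_s·(1 + k_d·θ_c) / [θ_c·(Y·k − k_d) − 1] = 46.0 × (1 + 0.102 × 12.0) / [12.0 × (0.418 × 3.68 − 0.102) − 1] = 102.3 / 16.23 = 6.301 mg/L.
Correct the yield for decay: Y_obs = Y/(1 + k_d θ_c) = 0.418 / (1 + 0.102 × 12.0) = 0.418 / 2.224 = 0.1879.
Q·(S₀ − S) = 5.44 × (343 − 6.30) × 10⁻³ = 1.832 kg/d removed.
So the net sludge growth is P_X = 0.1879 × 1.832 = 0.3443 kg VSS/d.

P_X ≈ 0.344 kg VSS/d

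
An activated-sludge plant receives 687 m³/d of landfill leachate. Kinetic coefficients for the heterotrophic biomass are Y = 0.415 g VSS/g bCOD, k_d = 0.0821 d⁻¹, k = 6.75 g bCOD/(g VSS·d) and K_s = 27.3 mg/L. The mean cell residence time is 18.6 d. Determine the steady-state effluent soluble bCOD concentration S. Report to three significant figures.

From the Monod/SRT balance for a CMAS, S = K_s·(1+k_d θ_c)/[θ_c·(Y k − k_d) − 1] = 27.3 × (1 + 0.0821 × 18.6) / [18.6 × (0.415 × 6.75 − 0.0821) − 1] = 68.99 / 49.58 = 1.392 mg/L.

S ≈ 1.39 mg/L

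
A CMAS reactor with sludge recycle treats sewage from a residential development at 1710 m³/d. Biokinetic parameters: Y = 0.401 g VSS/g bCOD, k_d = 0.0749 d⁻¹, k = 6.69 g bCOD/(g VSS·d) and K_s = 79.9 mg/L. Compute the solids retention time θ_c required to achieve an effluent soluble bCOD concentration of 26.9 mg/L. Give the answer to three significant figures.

θ_c ≈ 1.66 d

At the target effluent, Y k S/(K_s+S) = 0.401×6.69×26.9/106.8 = 0.6757 d⁻¹.
Then 1/θ_c = μ − k_d = 0.6757 − 0.0749 = 0.6008 d⁻¹, giving θ_c = 1.664 d.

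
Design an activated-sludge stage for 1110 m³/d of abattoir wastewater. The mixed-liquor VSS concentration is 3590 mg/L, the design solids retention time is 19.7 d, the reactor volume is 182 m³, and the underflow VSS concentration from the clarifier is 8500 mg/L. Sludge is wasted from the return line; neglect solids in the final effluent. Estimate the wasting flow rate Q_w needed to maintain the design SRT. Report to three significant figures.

Wasting from the return line (neglecting effluent solids): Q_w = V·X / (θ_c·X_r) = 182.0 × 3590 / (19.7 × 8500) = 3.902 m³/d.

Q_w ≈ 3.90 m³/d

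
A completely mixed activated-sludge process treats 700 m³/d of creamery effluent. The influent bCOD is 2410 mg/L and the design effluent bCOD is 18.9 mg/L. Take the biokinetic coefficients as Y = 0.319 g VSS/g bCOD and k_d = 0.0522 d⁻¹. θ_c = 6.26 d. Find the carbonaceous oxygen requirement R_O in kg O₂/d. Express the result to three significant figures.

The observed yield is Y_obs = Y/(1 + k_d·θ_c) = 0.319 / (1 + 0.0522 × 6.26) = 0.319 / 1.327 = 0.2404 g VSS per g bCOD removed.
ΔS = 2410 − 18.9 = 2391 mg/L, so the substrate removal rate is 700 × 2391/1000 = 1674 kg bCOD/d.
Biomass synthesised: P_X = Y_obs × 1674 = 402.4 kg VSS/d.
Carbonaceous O₂ demand = substrate oxidised − cell-mass equivalent = 1674 − 1.42 × 402.4 = 1102 kg O₂/d.

R_O ≈ 1100 kg O₂/d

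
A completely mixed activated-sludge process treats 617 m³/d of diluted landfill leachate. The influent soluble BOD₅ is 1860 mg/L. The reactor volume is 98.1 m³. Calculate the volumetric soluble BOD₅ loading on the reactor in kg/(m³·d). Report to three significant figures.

Applied soluble BOD₅ load per unit volume = Q·S₀/V = (617 × 1860/1000)/98.10 = 11.70 kg soluble BOD₅·m⁻³·d⁻¹.

L_v ≈ 11.7 kg soluble BOD₅/(m³·d)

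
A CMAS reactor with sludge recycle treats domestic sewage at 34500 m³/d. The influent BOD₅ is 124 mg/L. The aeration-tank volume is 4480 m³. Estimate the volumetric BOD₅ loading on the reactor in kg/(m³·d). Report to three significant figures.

Applied BOD₅ load per unit volume = Q·S₀/V = (34500 × 124/1000)/4480 = 0.9549 kg BOD₅·m⁻³·d⁻¹.

L_v ≈ 0.955 kg BOD₅/(m³·d)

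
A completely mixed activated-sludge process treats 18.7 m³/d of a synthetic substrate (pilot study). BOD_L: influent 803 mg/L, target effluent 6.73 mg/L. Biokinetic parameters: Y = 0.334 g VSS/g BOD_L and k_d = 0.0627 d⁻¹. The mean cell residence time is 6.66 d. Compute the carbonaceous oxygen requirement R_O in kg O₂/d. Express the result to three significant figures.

R_O ≈ 9.91 kg O₂/d

Correct the yield for decay: Y_obs = Y/(1 + k_d θ_c) = 0.334 / (1 + 0.0627 × 6.66) = 0.334 / 1.418 = 0.2356.
ΔS = 803 − 6.73 = 796.3 mg/L, so the substrate removal rate is 18.7 × 796.3/1000 = 14.89 kg BOD_L/d.
Biomass synthesised: P_X = Y_obs × 14.89 = 3.508 kg VSS/d.
Carbonaceous O₂ demand = substrate oxidised − cell-mass equivalent = 14.89 − 1.42 × 3.508 = 9.908 kg O₂/d.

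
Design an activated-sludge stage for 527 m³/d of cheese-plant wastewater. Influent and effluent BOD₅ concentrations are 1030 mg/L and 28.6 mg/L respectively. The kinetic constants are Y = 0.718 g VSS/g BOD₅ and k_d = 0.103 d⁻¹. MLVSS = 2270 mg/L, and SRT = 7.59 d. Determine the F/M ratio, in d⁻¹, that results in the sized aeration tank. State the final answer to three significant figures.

Steady-state biomass mass balance: V·X·(1 + k_d·θ_c) = Y·Q·(S₀ − S)·θ_c, so V = 0.718 × 527 × (1030 − 28.6) × 7.59 / [2270 × (1 + 0.103 × 7.59)] = 2.88×10^6 / 4045 = 711.1 m³.
Food-to-microorganism ratio F/M = Q S₀ / (V X) = 527 × 1030 / (711.1 × 2270) = 0.3363 d⁻¹.

F/M ≈ 0.336 d⁻¹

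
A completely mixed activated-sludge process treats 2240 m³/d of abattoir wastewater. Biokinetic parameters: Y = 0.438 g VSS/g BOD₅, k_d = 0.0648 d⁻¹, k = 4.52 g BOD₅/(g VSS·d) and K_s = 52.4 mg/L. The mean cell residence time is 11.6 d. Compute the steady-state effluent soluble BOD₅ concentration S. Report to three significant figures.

S ≈ 4.33 mg/L

From the Monod/SRT balance for a CMAS, S = K_s·(1+k_d θ_c)/[θ_c·(Y k − k_d) − 1] = 52.4 × (1 + 0.0648 × 11.6) / [11.6 × (0.438 × 4.52 − 0.0648) − 1] = 91.79 / 21.21 = 4.327 mg/L.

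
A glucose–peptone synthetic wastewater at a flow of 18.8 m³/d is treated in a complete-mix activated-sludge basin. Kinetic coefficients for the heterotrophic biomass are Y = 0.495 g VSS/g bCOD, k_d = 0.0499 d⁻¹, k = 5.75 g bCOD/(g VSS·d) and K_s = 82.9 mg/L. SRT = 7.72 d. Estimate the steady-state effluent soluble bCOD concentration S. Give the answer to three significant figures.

S ≈ 5.58 mg/L

From the Monod/SRT balance for a CMAS, S = K_s·(1+k_d θ_c)/[θ_c·(Y k − k_d) − 1] = 82.9 × (1 + 0.0499 × 7.72) / [7.72 × (0.495 × 5.75 − 0.0499) − 1] = 114.8 / 20.59 = 5.578 mg/L.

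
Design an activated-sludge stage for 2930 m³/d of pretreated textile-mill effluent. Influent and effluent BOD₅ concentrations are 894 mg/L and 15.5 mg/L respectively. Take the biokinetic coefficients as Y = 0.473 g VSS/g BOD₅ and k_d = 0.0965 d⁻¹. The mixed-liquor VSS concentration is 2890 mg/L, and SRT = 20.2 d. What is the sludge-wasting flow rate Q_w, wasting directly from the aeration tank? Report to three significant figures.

Q_w ≈ 143 m³/d

Steady-state biomass mass balance: V·X·(1 + k_d·θ_c) = Y·Q·(S₀ − S)·θ_c, so V = 0.473 × 2930 × (894 − 15.5) × 20.2 / [2890 × (1 + 0.0965 × 20.2)] = 2.46×10^7 / 8523 = 2885 m³.
Wasting from the aeration tank: Q_w = V / θ_c = 2885 / 20.2 = 142.8 m³/d.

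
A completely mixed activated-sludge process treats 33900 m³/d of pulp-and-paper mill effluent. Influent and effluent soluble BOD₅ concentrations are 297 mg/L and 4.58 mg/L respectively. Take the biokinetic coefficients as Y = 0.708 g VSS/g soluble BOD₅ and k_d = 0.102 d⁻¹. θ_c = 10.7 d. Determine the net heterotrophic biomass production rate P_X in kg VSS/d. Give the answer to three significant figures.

The observed yield is Y_obs = Y/(1 + k_d·θ_c) = 0.708 / (1 + 0.102 × 10.7) = 0.708 / 2.091 = 0.3385 g VSS per g soluble BOD₅ removed.
Substrate removed = Q·(S₀ − S) = 33900 m³/d × (297 − 4.58) g/m³ = 9.91×10^6 g/d = 9913 kg/d.
Net biomass production P_X = Y_obs × Q·(S₀ − S) = 0.3385 × 9913 = 3356 kg VSS/d.

P_X ≈ 3360 kg VSS/d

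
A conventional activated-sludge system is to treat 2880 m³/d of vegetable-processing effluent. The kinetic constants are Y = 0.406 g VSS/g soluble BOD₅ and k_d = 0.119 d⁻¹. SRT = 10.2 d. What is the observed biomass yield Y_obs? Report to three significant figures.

The observed yield is Y_obs = Y/(1 + k_d·θ_c) = 0.406 / (1 + 0.119 × 10.2) = 0.406 / 2.214 = 0.1834 g VSS per g soluble BOD₅ removed.

Y_obs ≈ 0.183 g VSS/g soluble BOD₅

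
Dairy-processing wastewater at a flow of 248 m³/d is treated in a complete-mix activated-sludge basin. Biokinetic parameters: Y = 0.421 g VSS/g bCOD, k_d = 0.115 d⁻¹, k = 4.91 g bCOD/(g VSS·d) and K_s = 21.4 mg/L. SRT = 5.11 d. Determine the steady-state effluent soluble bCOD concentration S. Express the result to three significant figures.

S ≈ 3.79 mg/L

Effluent substrate depends only on kinetics and SRT: S = K_s(1 + k_d θ_c) / [θ_c(Yk − k_d) − 1] = 21.4 × (1 + 0.115 × 5.11) / [5.11 × (0.421 × 4.91 − 0.115) − 1] = 33.98 / 8.975 = 3.785 mg/L.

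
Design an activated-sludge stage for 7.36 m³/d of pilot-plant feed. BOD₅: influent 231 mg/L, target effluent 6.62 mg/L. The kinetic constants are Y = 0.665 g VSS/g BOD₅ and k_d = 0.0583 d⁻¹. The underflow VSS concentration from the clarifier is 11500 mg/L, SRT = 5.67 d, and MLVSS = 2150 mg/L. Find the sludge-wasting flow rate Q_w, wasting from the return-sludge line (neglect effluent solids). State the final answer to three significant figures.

From the SRT design equation V = Y Q (S₀−S) θ_c / [X (1 + k_d θ_c)] = 0.665 × 7.36 × (231 − 6.62) × 5.67 / [2150 × (1 + 0.0583 × 5.67)] = 6.23×10^3 / 2861 = 2.177 m³.
Q_w = (V·X)/(θ_c X_r) = 2.177 × 2150 / (5.67 × 11500) = 0.07177 m³/d.

Q_w ≈ 0.0718 m³/d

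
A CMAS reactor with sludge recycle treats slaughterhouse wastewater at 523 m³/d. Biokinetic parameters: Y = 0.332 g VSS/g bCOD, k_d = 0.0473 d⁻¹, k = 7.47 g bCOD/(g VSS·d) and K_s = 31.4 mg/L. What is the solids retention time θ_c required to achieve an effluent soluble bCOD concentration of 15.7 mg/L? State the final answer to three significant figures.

From 1/θ_c = Y·k·S/(K_s + S) − k_d: Y·k·S/(K_s+S) = 0.332 × 7.47 × 15.7 / (31.4 + 15.7) = 0.8267 d⁻¹.
θ_c = 1/(μ − k_d) = 1/(0.8267 − 0.0473) = 1/0.7794 = 1.283 d.

θ_c ≈ 1.28 d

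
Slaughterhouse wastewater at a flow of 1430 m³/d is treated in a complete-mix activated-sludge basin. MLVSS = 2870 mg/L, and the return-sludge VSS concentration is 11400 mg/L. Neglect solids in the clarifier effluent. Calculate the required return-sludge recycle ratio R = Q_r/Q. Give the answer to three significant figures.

Mass balance around the secondary clarifier (neglecting effluent solids): R = X / (X_r − X) = 2870 / (11400 − 2870) = 0.3365.

R ≈ 0.336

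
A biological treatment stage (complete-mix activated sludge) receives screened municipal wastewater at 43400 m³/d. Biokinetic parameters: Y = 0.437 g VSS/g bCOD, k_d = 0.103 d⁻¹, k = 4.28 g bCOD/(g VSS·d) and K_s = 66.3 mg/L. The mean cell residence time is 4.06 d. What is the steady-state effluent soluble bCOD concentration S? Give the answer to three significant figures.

Effluent substrate depends only on kinetics and SRT: S = K_s(1 + k_d θ_c) / [θ_c(Yk − k_d) − 1] = 66.3 × (1 + 0.103 × 4.06) / [4.06 × (0.437 × 4.28 − 0.103) − 1] = 94.03 / 6.175 = 15.23 mg/L.

S ≈ 15.2 mg/L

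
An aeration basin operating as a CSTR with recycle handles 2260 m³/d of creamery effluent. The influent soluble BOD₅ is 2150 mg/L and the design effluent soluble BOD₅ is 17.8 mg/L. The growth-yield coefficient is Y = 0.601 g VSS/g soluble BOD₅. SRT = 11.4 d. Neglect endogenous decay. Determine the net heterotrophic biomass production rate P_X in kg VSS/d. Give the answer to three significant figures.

P_X ≈ 2900 kg VSS/d

With endogenous decay neglected, the observed yield equals the true yield: Y_obs = Y = 0.601 g VSS/g soluble BOD₅.
Substrate removed = Q·(S₀ − S) = 2260 m³/d × (2150 − 17.8) g/m³ = 4.82×10^6 g/d = 4819 kg/d.
P_X = Y_obs · Q(S₀ − S) = 0.6010 × 4819 = 2896 kg VSS/d.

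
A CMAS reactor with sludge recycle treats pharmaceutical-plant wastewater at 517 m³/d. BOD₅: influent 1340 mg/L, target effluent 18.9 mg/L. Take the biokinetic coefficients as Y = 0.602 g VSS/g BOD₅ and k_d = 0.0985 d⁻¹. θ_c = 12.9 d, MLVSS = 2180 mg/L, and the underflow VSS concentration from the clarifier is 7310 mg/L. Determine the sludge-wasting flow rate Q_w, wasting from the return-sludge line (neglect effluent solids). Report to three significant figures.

From the SRT design equation V = Y Q (S₀−S) θ_c / [X (1 + k_d θ_c)] = 0.602 × 517 × (1340 − 18.9) × 12.9 / [2180 × (1 + 0.0985 × 12.9)] = 5.3×10^6 / 4950 = 1072 m³.
θ_c = V·X/(Q_w·X_r) when wasting from the recycle, so Q_w = V·X/(θ_c·X_r) = 1072 × 2180 / (12.9 × 7310) = 24.77 m³/d.

Q_w ≈ 24.8 m³/d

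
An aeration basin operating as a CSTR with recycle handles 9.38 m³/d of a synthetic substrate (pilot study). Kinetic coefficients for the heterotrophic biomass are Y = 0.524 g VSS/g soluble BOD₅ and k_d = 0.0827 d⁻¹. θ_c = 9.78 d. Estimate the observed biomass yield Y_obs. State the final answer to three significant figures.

Y_obs ≈ 0.290 g VSS/g soluble BOD₅

Y_obs = Y / (1 + k_d θ_c) = 0.524 / (1 + 0.0827 × 9.78) = 0.524 / 1.809 = 0.2897.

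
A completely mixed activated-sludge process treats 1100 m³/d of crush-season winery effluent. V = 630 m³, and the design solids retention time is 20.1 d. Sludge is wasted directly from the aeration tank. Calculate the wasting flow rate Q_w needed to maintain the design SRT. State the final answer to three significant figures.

Q_w ≈ 31.3 m³/d

With mixed-liquor wasting, θ_c = V/Q_w, so Q_w = V/θ_c = 630.0/20.1 = 31.34 m³/d.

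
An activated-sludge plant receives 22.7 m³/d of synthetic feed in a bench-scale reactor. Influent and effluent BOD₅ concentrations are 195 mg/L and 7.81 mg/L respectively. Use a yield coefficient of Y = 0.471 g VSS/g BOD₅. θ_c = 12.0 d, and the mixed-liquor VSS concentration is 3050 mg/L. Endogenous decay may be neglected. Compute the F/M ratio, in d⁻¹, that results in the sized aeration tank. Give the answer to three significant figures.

V·X = Y·Q·ΔS·θ_c gives V = 0.471 × 22.7 × (195 − 7.81) × 12.0 / 3050 = 7.874 m³.
F/M = Q·S₀ / (V·X) = 22.7 × 195 / (7.874 × 3050) = 0.1843 g BOD₅·(g VSS·d)⁻¹.

F/M ≈ 0.184 d⁻¹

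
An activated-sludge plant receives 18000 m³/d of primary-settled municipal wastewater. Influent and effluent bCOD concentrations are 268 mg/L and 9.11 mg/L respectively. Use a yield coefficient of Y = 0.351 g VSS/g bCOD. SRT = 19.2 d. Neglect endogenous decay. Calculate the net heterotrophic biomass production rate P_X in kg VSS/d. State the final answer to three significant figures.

With endogenous decay neglected, the observed yield equals the true yield: Y_obs = Y = 0.351 g VSS/g bCOD.
Substrate removed = Q·(S₀ − S) = 18000 m³/d × (268 − 9.11) g/m³ = 4.66×10^6 g/d = 4660 kg/d.
P_X = Y_obs · Q(S₀ − S) = 0.3510 × 4660 = 1636 kg VSS/d.

P_X ≈ 1640 kg VSS/d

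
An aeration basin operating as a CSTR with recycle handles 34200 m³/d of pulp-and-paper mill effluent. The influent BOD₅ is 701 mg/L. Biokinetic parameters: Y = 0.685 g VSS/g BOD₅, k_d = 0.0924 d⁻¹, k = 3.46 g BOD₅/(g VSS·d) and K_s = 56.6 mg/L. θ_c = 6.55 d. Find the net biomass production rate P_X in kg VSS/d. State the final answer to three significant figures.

From the Monod/SRT balance for a CMAS, S = K_s·(1+k_d θ_c)/[θ_c·(Y k − k_d) − 1] = 56.6 × (1 + 0.0924 × 6.55) / [6.55 × (0.685 × 3.46 − 0.0924) − 1] = 90.86 / 13.92 = 6.527 mg/L.
Y_obs = Y / (1 + k_d θ_c) = 0.685 / (1 + 0.0924 × 6.55) = 0.685 / 1.605 = 0.4267.
Mass of BOD₅ removed per day: Q(S₀ − S) = 34200 × 694.5 g/m³ = 23751 kg/d.
Biomass produced: P_X = Y_obs·Q·ΔS = 0.4267 × 23751 ≈ 10135 kg VSS/d.

P_X ≈ 10100 kg VSS/d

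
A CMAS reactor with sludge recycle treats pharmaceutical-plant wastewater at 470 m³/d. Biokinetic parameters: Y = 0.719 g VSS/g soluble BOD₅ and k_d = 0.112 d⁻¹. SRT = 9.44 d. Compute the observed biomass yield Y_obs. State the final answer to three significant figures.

Y_obs ≈ 0.349 g VSS/g soluble BOD₅

Y_obs = Y / (1 + k_d θ_c) = 0.719 / (1 + 0.112 × 9.44) = 0.719 / 2.057 = 0.3495.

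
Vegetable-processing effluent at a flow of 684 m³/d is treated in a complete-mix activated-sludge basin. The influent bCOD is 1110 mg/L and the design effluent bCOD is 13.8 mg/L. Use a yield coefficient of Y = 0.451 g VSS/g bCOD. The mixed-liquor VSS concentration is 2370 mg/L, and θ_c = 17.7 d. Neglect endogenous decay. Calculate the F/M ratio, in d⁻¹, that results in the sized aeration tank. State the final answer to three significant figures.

F/M ≈ 0.127 d⁻¹

With k_d = 0 the design equation reduces to V = Y Q (S₀−S) θ_c / X = 0.451 × 684 × (1110 − 13.8) × 17.7 / 2370 = 2525 m³.
Food-to-microorganism ratio F/M = Q S₀ / (V X) = 684 × 1110 / (2525 × 2370) = 0.1268 d⁻¹.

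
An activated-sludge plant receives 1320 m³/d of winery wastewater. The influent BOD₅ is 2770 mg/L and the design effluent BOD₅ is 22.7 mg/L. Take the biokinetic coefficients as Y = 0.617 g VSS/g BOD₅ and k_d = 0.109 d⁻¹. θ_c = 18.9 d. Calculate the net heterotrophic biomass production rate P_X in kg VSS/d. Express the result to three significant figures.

Correct the yield for decay: Y_obs = Y/(1 + k_d θ_c) = 0.617 / (1 + 0.109 × 18.9) = 0.617 / 3.060 = 0.2016.
ΔS = 2770 − 22.7 = 2747 mg/L, so the substrate removal rate is 1320 × 2747/1000 = 3626 kg BOD₅/d.
P_X = Y_obs · Q(S₀ − S) = 0.2016 × 3626 = 731.2 kg VSS/d.

P_X ≈ 731 kg VSS/d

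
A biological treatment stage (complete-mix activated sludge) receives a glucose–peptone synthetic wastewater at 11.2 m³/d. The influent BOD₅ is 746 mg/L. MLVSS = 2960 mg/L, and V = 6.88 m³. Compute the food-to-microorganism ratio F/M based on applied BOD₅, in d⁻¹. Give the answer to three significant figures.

F/M = applied load / biomass = Q·S₀/(V·X) = 11.2 × 746 / (6.880 × 2960) = 0.4103 d⁻¹.

F/M ≈ 0.410 d⁻¹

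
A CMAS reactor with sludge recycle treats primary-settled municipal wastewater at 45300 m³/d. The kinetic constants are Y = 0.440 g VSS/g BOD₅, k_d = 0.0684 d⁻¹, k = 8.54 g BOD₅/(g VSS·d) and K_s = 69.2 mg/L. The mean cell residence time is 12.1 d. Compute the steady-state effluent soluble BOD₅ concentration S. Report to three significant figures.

S ≈ 2.90 mg/L

Effluent substrate depends only on kinetics and SRT: S = K_s(1 + k_d θ_c) / [θ_c(Yk − k_d) − 1] = 69.2 × (1 + 0.0684 × 12.1) / [12.1 × (0.440 × 8.54 − 0.0684) − 1] = 126.5 / 43.64 = 2.898 mg/L.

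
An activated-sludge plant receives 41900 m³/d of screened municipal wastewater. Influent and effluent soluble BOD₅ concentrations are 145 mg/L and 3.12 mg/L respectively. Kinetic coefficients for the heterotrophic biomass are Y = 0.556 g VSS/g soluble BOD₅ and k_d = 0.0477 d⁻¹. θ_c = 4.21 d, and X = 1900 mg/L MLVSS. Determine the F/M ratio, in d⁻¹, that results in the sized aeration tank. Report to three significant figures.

F/M ≈ 0.524 d⁻¹

Rearranging the biomass balance for a CMAS with decay, V = Y·Q·ΔS·θ_c / [X·(1+k_d θ_c)] = 0.556 × 41900 × (145 − 3.12) × 4.21 / [1900 × (1 + 0.0477 × 4.21)] = 1.39×10^7 / 2282 = 6099 m³.
F/M = Q·S₀ / (V·X) = 41900 × 145 / (6099 × 1900) = 0.5243 g soluble BOD₅·(g VSS·d)⁻¹.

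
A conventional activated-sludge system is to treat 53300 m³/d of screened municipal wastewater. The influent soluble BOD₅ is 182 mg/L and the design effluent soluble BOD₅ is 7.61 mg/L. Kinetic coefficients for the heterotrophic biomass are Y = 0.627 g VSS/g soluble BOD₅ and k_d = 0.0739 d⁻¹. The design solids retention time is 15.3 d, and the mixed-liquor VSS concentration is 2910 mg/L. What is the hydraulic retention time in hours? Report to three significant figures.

Rearranging the biomass balance for a CMAS with decay, V = Y·Q·ΔS·θ_c / [X·(1+k_d θ_c)] = 0.627 × 53300 × (182 − 7.61) × 15.3 / [2910 × (1 + 0.0739 × 15.3)] = 8.92×10^7 / 6200 = 14381 m³.
HRT = V/Q = 14381 m³ / 53300 m³·d⁻¹ = 0.2698 d × 24 = 6.476 h.

τ ≈ 6.48 h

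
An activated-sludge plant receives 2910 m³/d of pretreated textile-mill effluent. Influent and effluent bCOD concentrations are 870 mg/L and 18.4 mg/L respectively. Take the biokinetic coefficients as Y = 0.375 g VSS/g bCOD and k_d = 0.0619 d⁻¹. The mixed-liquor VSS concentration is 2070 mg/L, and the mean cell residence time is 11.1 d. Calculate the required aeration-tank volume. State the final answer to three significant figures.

V ≈ 2950 m³

Steady-state biomass mass balance: V·X·(1 + k_d·θ_c) = Y·Q·(S₀ − S)·θ_c, so V = 0.375 × 2910 × (870 − 18.4) × 11.1 / [2070 × (1 + 0.0619 × 11.1)] = 1.03×10^7 / 3492 = 2954 m³.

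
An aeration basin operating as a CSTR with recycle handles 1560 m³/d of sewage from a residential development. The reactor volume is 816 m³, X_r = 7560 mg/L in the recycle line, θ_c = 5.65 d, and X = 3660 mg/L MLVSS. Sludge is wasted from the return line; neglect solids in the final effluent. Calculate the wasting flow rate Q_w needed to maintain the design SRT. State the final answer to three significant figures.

θ_c = V·X/(Q_w·X_r) when wasting from the recycle, so Q_w = V·X/(θ_c·X_r) = 816.0 × 3660 / (5.65 × 7560) = 69.92 m³/d.

Q_w ≈ 69.9 m³/d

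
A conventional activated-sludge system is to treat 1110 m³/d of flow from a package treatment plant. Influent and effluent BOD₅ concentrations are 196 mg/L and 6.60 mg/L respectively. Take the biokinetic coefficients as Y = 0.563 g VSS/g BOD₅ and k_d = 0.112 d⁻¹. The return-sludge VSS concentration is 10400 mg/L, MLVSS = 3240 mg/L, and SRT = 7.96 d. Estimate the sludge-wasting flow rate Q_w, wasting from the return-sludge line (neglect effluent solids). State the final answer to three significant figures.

From the SRT design equation V = Y Q (S₀−S) θ_c / [X (1 + k_d θ_c)] = 0.563 × 1110 × (196 − 6.60) × 7.96 / [3240 × (1 + 0.112 × 7.96)] = 9.42×10^5 / 6129 = 153.7 m³.
Q_w = (V·X)/(θ_c X_r) = 153.7 × 3240 / (7.96 × 10400) = 6.017 m³/d.

Q_w ≈ 6.02 m³/d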